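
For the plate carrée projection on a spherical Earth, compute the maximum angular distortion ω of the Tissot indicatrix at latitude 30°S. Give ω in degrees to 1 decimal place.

In the plate carrée (x = Rλ, y = Rφ), meridians are true-scale (h = 1) and parallels are stretched by k = sec φ.
At 30°: h = 1.000, k = 1.155; principal scales a = 1.155, b = 1.000.
sin(ω/2) = (a − b)/(a + b) = 0.1547/2.155 = 0.07180, so ω = 2 arcsin(0.07180) ≈ 8.2°.

8.2°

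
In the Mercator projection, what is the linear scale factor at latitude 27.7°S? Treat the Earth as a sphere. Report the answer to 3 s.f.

1.13

The Mercator projection is conformal; its linear scale factor is the same in every direction and equals sec φ = 1/cos φ.
k = 1/cos 27.7° = 1/0.8854 = 1.129.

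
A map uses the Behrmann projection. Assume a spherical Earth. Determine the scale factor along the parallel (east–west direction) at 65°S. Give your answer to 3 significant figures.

The Behrmann projection is cylindrical equal-area with φ₀ = 30°. A cylindrical equal-area projection with standard parallel φ₀ has meridian scale h = cos φ / cos φ₀ and parallel scale k = cos φ₀ / cos φ (so areas are preserved, h·k = 1).
k = cos 30° / cos 65° = 0.8660/0.4226 = 2.049.

2.05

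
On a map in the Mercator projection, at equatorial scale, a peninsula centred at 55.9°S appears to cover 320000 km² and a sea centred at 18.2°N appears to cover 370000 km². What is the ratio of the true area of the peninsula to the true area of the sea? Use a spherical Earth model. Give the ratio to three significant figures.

0.301

Mercator's areal exaggeration is sec²φ; hence true area = (apparent area) · cos²φ.
True area of peninsula: 320000 × cos²(55.9°) = 320000 × 0.3143 = 100600 km².
True area of sea: 370000 × cos²(18.2°) = 370000 × 0.9024 = 333900 km².
Ratio = 100600 / 333900 ≈ 0.301.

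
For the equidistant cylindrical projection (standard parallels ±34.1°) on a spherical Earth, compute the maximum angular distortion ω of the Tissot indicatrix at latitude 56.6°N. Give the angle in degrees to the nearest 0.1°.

23.2°

With standard parallel φ₀ = 34.1°, the equirectangular projection gives x = Rλ cos φ₀, y = Rφ, so h = 1 and k = cos 34.1° / cos φ.
At 56.6°: h = 1.000, k = 1.504; principal scales a = 1.504, b = 1.000.
sin(ω/2) = (a − b)/(a + b) = 0.5042/2.504 = 0.2014, so ω = 2 arcsin(0.2014) ≈ 23.2°.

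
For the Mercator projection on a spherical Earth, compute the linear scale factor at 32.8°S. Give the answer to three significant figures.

1.19

For Mercator, h = k = sec φ (a conformal cylindrical projection has a single point scale, 1/cos φ).
k = 1/cos 32.8° = 1/0.8406 = 1.190.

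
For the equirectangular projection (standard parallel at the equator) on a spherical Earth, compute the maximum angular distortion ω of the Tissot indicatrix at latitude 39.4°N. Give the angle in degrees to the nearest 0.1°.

Plate carrée maps x = Rλ, y = Rφ. The meridian scale is h = 1 and the parallel scale is k = 1/cos φ = sec φ.
At 39.4°: h = 1.000, k = 1.294; principal scales a = 1.294, b = 1.000.
sin(ω/2) = (a − b)/(a + b) = 0.2941/2.294 = 0.1282, so ω = 2 arcsin(0.1282) ≈ 14.7°.

14.7°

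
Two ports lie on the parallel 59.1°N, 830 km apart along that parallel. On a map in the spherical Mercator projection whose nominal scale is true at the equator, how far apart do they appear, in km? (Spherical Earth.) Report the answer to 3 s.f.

1620 km

Mercator is conformal, so the point scale is isotropic: h = k = sec φ = 1/cos φ.
Along the parallel, k = sec 59.1° = 1/0.5135 = 1.947.
Map distance = 830 × 1.947 ≈ 1620 km.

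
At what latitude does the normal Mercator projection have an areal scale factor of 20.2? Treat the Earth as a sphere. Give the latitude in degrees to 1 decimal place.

77.1°

Mercator areal scale is sec²φ.
sec²φ = 20.2  ⇒  cos²φ = 0.04950  ⇒  cos φ = 0.2225.
φ = arccos(0.2225) ≈ 77.1°.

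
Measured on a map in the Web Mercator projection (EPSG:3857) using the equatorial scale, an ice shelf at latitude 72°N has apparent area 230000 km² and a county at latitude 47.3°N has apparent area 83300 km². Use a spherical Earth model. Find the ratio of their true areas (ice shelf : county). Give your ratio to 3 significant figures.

Since Mercator area scale is 1/cos²φ, the true area equals the apparent area multiplied by cos²φ.
True area of ice shelf: 230000 × cos²(72°) = 230000 × 0.09549 = 21960 km².
True area of county: 83300 × cos²(47.3°) = 83300 × 0.4599 = 38310 km².
Ratio = 21960 / 38310 ≈ 0.573.

0.573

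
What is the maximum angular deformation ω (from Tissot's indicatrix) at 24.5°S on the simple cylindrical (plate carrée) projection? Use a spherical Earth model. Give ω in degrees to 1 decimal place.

Plate carrée maps x = Rλ, y = Rφ. The meridian scale is h = 1 and the parallel scale is k = 1/cos φ = sec φ.
At 24.5°: h = 1.000, k = 1.099; principal scales a = 1.099, b = 1.000.
sin(ω/2) = (a − b)/(a + b) = 0.09895/2.099 = 0.04714, so ω = 2 arcsin(0.04714) ≈ 5.4°.

5.4°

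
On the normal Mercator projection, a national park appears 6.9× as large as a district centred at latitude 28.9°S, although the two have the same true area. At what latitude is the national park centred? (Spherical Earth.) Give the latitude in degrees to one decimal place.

70.5°

For equal true areas on Mercator, apparent areas scale as sec²φ, so the ratio is cos²φ₂ / cos²φ₁.
cos²φ₂ / cos²φ₁ = 6.9  ⇒  cos φ₁ = cos 28.9° / √6.9 = 0.8755/2.627 = 0.3333.
φ₁ = arccos(0.3333) ≈ 70.5°.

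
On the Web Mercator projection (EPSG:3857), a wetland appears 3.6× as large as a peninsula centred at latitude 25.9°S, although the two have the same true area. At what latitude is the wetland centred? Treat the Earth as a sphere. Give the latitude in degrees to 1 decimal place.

61.7°

Mercator areal scale is sec²φ, so apparent-area ratio = sec²φ₁ / sec²φ₂ = cos²φ₂ / cos²φ₁.
cos²φ₂ / cos²φ₁ = 3.6  ⇒  cos φ₁ = cos 25.9° / √3.6 = 0.8996/1.897 = 0.4741.
φ₁ = arccos(0.4741) ≈ 61.7°.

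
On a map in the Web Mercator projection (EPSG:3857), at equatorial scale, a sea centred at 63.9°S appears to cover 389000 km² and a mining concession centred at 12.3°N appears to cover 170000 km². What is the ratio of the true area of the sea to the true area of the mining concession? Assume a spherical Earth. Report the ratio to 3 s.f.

On Mercator the areal scale is sec²φ, so true area = apparent × cos²φ.
True area of sea: 389000 × cos²(63.9°) = 389000 × 0.1935 = 75290 km².
True area of mining concession: 170000 × cos²(12.3°) = 170000 × 0.9546 = 162300 km².
Ratio = 75290 / 162300 ≈ 0.464.

0.464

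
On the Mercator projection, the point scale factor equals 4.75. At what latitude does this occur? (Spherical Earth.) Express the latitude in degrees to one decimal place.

77.8°

Mercator scale is k = sec φ = 1/cos φ.
1/cos φ = 4.75  ⇒  cos φ = 0.2105  ⇒  φ = arccos(0.2105) ≈ 77.8°.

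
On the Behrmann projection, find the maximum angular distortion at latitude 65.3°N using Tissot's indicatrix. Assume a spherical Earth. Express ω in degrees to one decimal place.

77.0°

Behrmann is a cylindrical equal-area projection with standard parallels at ±30°. A cylindrical equal-area projection with standard parallel φ₀ has meridian scale h = cos φ / cos φ₀ and parallel scale k = cos φ₀ / cos φ (so areas are preserved, h·k = 1).
At 65.3°: h = 0.4825, k = 2.072; principal scales a = 2.072, b = 0.4825.
sin(ω/2) = (a − b)/(a + b) = 1.590/2.555 = 0.6223, so ω = 2 arcsin(0.6223) ≈ 77.0°.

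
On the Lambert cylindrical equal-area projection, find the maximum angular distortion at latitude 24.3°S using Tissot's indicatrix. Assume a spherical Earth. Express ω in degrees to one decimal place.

10.6°

The Lambert cylindrical equal-area projection is the cylindrical equal-area projection with its standard parallel at the equator (φ₀ = 0). Cylindrical equal-area (φ₀ = 0°): h = cos φ / cos 0° along meridians, k = cos 0° / cos φ along parallels; h·k = 1.
At 24.3°: h = 0.9114, k = 1.097; principal scales a = 1.097, b = 0.9114.
sin(ω/2) = (a − b)/(a + b) = 0.1858/2.009 = 0.09250, so ω = 2 arcsin(0.09250) ≈ 10.6°.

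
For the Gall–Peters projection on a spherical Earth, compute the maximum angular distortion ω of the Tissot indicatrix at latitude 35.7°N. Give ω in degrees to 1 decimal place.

15.8°

Gall–Peters is a cylindrical equal-area projection with standard parallels at ±45°. A cylindrical equal-area projection with standard parallel φ₀ has meridian scale h = cos φ / cos φ₀ and parallel scale k = cos φ₀ / cos φ (so areas are preserved, h·k = 1).
At 35.7°: h = 1.148, k = 0.8707; principal scales a = 1.148, b = 0.8707.
sin(ω/2) = (a − b)/(a + b) = 0.2777/2.019 = 0.1375, so ω = 2 arcsin(0.1375) ≈ 15.8°.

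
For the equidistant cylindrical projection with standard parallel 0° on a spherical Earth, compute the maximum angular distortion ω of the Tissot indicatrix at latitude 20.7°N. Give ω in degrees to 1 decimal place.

For the equirectangular projection with φ₀ = 0 (plate carrée), h = 1 along meridians and k = sec φ along parallels.
At 20.7°: h = 1.000, k = 1.069; principal scales a = 1.069, b = 1.000.
sin(ω/2) = (a − b)/(a + b) = 0.06901/2.069 = 0.03335, so ω = 2 arcsin(0.03335) ≈ 3.8°.

3.8°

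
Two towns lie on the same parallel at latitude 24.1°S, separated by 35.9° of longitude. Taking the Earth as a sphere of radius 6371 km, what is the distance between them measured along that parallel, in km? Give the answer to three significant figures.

3640 km

Arc length along a parallel = R cos φ · Δλ (with Δλ in radians).
= 6371 × cos 24.1° × (35.9° × π/180) = 6371 × 0.9128 × 0.6266 ≈ 3640 km.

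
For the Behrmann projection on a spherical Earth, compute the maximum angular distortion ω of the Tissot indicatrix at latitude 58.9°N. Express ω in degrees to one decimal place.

56.7°

The Behrmann projection is cylindrical equal-area with φ₀ = 30°. A cylindrical equal-area projection with standard parallel φ₀ has meridian scale h = cos φ / cos φ₀ and parallel scale k = cos φ₀ / cos φ (so areas are preserved, h·k = 1).
At 58.9°: h = 0.5964, k = 1.677; principal scales a = 1.677, b = 0.5964.
sin(ω/2) = (a − b)/(a + b) = 1.080/2.273 = 0.4752, so ω = 2 arcsin(0.4752) ≈ 56.7°.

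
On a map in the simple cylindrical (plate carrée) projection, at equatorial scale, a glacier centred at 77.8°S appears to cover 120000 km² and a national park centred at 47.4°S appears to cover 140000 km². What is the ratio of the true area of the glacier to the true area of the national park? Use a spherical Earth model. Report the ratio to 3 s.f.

0.268

On the plate carrée, areal scale = h·k = 1 × sec φ, so true area = apparent × cos φ.
True area of glacier: 120000 × cos(77.8°) = 120000 × 0.2113 = 25360 km².
True area of national park: 140000 × cos(47.4°) = 140000 × 0.6769 = 94760 km².
Ratio = 25360 / 94760 ≈ 0.268.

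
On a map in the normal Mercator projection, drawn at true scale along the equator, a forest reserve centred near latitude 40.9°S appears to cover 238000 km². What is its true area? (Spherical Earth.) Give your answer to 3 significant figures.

The Mercator projection is conformal; its linear scale factor is the same in every direction and equals sec φ = 1/cos φ.
Areal scale = k² = sec²φ = 1/cos²(40.9°) = 1/0.7559² = 1.750.
True area = apparent / (areal scale) = 238000 / 1.750 ≈ 136000 km².

136000 km²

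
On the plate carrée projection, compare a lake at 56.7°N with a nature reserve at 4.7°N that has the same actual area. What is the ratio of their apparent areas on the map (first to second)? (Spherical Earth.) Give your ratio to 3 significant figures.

In the plate carrée (x = Rλ, y = Rφ), meridians are true-scale (h = 1) and parallels are stretched by k = sec φ.
Areal scale at 56.7°: h·k = 1.000 × 1.821 = 1.821.
Areal scale at 4.7°: h·k = 1.000 × 1.003 = 1.003.
Ratio = 1.821/1.003 ≈ 1.82.

1.82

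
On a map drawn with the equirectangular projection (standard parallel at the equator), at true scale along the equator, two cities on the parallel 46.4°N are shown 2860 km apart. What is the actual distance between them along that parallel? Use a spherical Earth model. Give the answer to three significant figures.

1970 km

In the plate carrée (x = Rλ, y = Rφ), meridians are true-scale (h = 1) and parallels are stretched by k = sec φ.
Along the parallel at 46.4°, map distances are exaggerated by k = sec 46.4° = 1.450.
True distance = 2860 / 1.450 = 2860 × cos 46.4° ≈ 1970 km.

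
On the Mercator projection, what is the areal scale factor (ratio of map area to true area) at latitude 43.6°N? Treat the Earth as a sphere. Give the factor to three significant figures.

The Mercator projection is conformal; its linear scale factor is the same in every direction and equals sec φ = 1/cos φ.
Areal scale = k² = sec²φ = 1/cos²(43.6°) = 1/0.7242² = 1.907.

1.91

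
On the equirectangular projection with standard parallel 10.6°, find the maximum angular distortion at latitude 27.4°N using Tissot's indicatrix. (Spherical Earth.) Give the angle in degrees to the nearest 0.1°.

The equidistant cylindrical projection with φ₀ = 10.6° has h = 1 (meridians true) and k = cos φ₀ / cos φ along parallels.
At 27.4°: h = 1.000, k = 1.107; principal scales a = 1.107, b = 1.000.
sin(ω/2) = (a − b)/(a + b) = 0.1071/2.107 = 0.05085, so ω = 2 arcsin(0.05085) ≈ 5.8°.

5.8°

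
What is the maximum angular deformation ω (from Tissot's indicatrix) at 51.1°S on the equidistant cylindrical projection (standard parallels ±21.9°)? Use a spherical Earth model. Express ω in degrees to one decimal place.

The equidistant cylindrical projection with φ₀ = 21.9° has h = 1 (meridians true) and k = cos φ₀ / cos φ along parallels.
At 51.1°: h = 1.000, k = 1.478; principal scales a = 1.478, b = 1.000.
sin(ω/2) = (a − b)/(a + b) = 0.4775/2.478 = 0.1927, so ω = 2 arcsin(0.1927) ≈ 22.2°.

22.2°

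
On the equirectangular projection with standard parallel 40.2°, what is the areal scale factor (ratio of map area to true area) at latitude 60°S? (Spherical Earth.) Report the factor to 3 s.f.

1.53

With standard parallel φ₀ = 40.2°, the equirectangular projection gives x = Rλ cos φ₀, y = Rφ, so h = 1 and k = cos 40.2° / cos φ.
Areal scale = h·k = 1 × cos φ₀ / cos φ; at 60°, h = 1.000, k = 1.528, so h·k = 1.528.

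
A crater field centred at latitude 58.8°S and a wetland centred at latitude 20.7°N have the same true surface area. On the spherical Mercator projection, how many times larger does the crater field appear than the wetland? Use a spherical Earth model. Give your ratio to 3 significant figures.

On Mercator, area is exaggerated by sec²φ = 1/cos²φ.
At 58.8°: sec²(58.8°) = 1/0.5180² = 3.726.
At 20.7°: sec²(20.7°) = 1/0.9354² = 1.143.
Ratio = 3.726/1.143 = cos²(20.7°)/cos²(58.8°) ≈ 3.26.

3.26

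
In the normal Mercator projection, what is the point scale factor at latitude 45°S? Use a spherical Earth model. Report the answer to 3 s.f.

Mercator is conformal, so the point scale is isotropic: h = k = sec φ = 1/cos φ.
k = 1/cos 45° = 1/0.7071 = 1.414.

1.41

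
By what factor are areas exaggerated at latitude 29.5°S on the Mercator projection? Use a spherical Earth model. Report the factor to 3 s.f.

For Mercator, h = k = sec φ (a conformal cylindrical projection has a single point scale, 1/cos φ).
Areal scale = k² = sec²φ = 1/cos²(29.5°) = 1/0.8704² = 1.320.

1.32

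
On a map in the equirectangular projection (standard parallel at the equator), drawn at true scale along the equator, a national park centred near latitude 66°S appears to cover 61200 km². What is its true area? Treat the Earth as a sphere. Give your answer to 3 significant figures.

24900 km²

For the equirectangular projection with φ₀ = 0 (plate carrée), h = 1 along meridians and k = sec φ along parallels.
Areal scale = h·k = 1 × sec φ; at 66°, h = 1.000, k = 2.459, so h·k = 2.459.
True area = apparent / (areal scale) = 61200 / 2.459 ≈ 24900 km².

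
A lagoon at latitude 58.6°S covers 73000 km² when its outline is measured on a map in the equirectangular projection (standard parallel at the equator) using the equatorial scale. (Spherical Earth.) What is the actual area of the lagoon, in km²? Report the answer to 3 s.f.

38000 km²

Plate carrée maps x = Rλ, y = Rφ. The meridian scale is h = 1 and the parallel scale is k = 1/cos φ = sec φ.
Areal scale = h·k = 1 × sec φ; at 58.6°, h = 1.000, k = 1.919, so h·k = 1.919.
True area = apparent / (areal scale) = 73000 / 1.919 ≈ 38000 km².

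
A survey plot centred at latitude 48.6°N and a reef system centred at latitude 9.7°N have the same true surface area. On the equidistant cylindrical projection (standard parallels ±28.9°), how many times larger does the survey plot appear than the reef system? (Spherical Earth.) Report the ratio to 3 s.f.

With standard parallel φ₀ = 28.9°, the equirectangular projection gives x = Rλ cos φ₀, y = Rφ, so h = 1 and k = cos 28.9° / cos φ.
Areal scale at 48.6°: h·k = 1.000 × 1.324 = 1.324.
Areal scale at 9.7°: h·k = 1.000 × 0.8882 = 0.8882.
Ratio = 1.324/0.8882 ≈ 1.49.

1.49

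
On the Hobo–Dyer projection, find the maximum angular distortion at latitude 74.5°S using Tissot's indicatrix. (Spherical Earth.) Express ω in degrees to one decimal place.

The Hobo–Dyer projection is cylindrical equal-area with φ₀ = 37.5°. Cylindrical equal-area (φ₀ = 37.5°): h = cos φ / cos 37.5° along meridians, k = cos 37.5° / cos φ along parallels; h·k = 1.
At 74.5°: h = 0.3368, k = 2.969; principal scales a = 2.969, b = 0.3368.
sin(ω/2) = (a − b)/(a + b) = 2.632/3.306 = 0.7962, so ω = 2 arcsin(0.7962) ≈ 105.5°.

105.5°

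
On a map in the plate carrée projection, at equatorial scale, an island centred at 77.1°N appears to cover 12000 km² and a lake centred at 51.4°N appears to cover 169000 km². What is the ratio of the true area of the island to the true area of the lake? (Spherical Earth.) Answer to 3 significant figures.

On the plate carrée, areal scale = h·k = 1 × sec φ, so true area = apparent × cos φ.
True area of island: 12000 × cos(77.1°) = 12000 × 0.2233 = 2679 km².
True area of lake: 169000 × cos(51.4°) = 169000 × 0.6239 = 105400 km².
Ratio = 2679 / 105400 ≈ 0.0254.

0.0254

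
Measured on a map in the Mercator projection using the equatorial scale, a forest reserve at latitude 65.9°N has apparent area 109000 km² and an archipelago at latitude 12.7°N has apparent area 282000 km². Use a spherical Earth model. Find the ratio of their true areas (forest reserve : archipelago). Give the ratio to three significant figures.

On Mercator the areal scale is sec²φ, so true area = apparent × cos²φ.
True area of forest reserve: 109000 × cos²(65.9°) = 109000 × 0.1667 = 18170 km².
True area of archipelago: 282000 × cos²(12.7°) = 282000 × 0.9517 = 268400 km².
Ratio = 18170 / 268400 ≈ 0.0677.

0.0677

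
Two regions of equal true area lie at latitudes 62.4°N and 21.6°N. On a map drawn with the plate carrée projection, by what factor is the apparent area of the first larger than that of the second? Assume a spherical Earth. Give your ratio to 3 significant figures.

2.01

For the equirectangular projection with φ₀ = 0 (plate carrée), h = 1 along meridians and k = sec φ along parallels.
Areal scale at 62.4°: h·k = 1.000 × 2.158 = 2.158.
Areal scale at 21.6°: h·k = 1.000 × 1.076 = 1.076.
Ratio = 2.158/1.076 ≈ 2.01.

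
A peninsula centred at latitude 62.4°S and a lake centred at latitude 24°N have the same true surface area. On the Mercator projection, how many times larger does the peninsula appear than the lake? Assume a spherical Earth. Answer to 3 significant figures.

3.89

Mercator is conformal with k = sec φ, so areal scale = k² = sec²φ.
At 62.4°: sec²(62.4°) = 1/0.4633² = 4.659.
At 24°: sec²(24°) = 1/0.9135² = 1.198.
Ratio = 4.659/1.198 = cos²(24°)/cos²(62.4°) ≈ 3.89.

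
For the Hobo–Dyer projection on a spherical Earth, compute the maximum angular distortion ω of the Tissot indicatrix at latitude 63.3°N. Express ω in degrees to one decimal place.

61.9°

The Hobo–Dyer projection is cylindrical equal-area with φ₀ = 37.5°. A cylindrical equal-area projection with standard parallel φ₀ has meridian scale h = cos φ / cos φ₀ and parallel scale k = cos φ₀ / cos φ (so areas are preserved, h·k = 1).
At 63.3°: h = 0.5664, k = 1.766; principal scales a = 1.766, b = 0.5664.
sin(ω/2) = (a − b)/(a + b) = 1.199/2.332 = 0.5143, so ω = 2 arcsin(0.5143) ≈ 61.9°.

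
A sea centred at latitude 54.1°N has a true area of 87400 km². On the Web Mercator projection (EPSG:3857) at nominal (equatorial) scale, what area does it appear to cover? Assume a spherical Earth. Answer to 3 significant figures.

254000 km²

The Mercator projection is conformal; its linear scale factor is the same in every direction and equals sec φ = 1/cos φ.
Areal scale = k² = sec²φ = 1/cos²(54.1°) = 1/0.5864² = 2.908.
Apparent area = 87400 × 2.908 ≈ 254000 km².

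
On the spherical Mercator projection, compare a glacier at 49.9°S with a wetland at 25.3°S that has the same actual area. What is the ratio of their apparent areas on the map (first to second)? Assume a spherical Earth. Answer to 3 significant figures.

Mercator areal scale is sec²φ.
At 49.9°: sec²(49.9°) = 1/0.6441² = 2.410.
At 25.3°: sec²(25.3°) = 1/0.9041² = 1.223.
Ratio = 2.410/1.223 = cos²(25.3°)/cos²(49.9°) ≈ 1.97.

1.97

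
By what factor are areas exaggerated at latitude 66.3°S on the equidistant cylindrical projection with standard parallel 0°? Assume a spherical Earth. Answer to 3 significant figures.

2.49

Plate carrée maps x = Rλ, y = Rφ. The meridian scale is h = 1 and the parallel scale is k = 1/cos φ = sec φ.
Areal scale = h·k = 1 × sec φ; at 66.3°, h = 1.000, k = 2.488, so h·k = 2.488.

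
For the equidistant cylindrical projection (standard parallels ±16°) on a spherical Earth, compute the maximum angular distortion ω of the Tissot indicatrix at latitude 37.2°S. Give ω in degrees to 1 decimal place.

With standard parallel φ₀ = 16°, the equirectangular projection gives x = Rλ cos φ₀, y = Rφ, so h = 1 and k = cos 16° / cos φ.
At 37.2°: h = 1.000, k = 1.207; principal scales a = 1.207, b = 1.000.
sin(ω/2) = (a − b)/(a + b) = 0.2068/2.207 = 0.09372, so ω = 2 arcsin(0.09372) ≈ 10.8°.

10.8°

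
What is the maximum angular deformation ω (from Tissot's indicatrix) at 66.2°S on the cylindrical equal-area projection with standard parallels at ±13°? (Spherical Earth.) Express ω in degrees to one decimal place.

90.0°

For cylindrical equal-area with standard parallel φ₀, h = cos φ / cos φ₀ and k = cos φ₀ / cos φ, so h·k = 1.
At 66.2°: h = 0.4142, k = 2.415; principal scales a = 2.415, b = 0.4142.
sin(ω/2) = (a − b)/(a + b) = 2.000/2.829 = 0.7072, so ω = 2 arcsin(0.7072) ≈ 90.0°.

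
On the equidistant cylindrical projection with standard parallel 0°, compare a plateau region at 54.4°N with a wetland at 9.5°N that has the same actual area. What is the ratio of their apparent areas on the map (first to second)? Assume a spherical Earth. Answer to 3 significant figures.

Plate carrée maps x = Rλ, y = Rφ. The meridian scale is h = 1 and the parallel scale is k = 1/cos φ = sec φ.
Areal scale at 54.4°: h·k = 1.000 × 1.718 = 1.718.
Areal scale at 9.5°: h·k = 1.000 × 1.014 = 1.014.
Ratio = 1.718/1.014 ≈ 1.69.

1.69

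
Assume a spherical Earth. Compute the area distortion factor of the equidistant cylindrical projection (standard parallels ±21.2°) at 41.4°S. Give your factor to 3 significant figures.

The equidistant cylindrical projection with φ₀ = 21.2° has h = 1 (meridians true) and k = cos φ₀ / cos φ along parallels.
Areal scale = h·k = 1 × cos φ₀ / cos φ; at 41.4°, h = 1.000, k = 1.243, so h·k = 1.243.

1.24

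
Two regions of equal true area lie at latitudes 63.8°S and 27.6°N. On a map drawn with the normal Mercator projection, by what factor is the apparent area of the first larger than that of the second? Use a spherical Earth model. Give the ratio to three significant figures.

4.03

Mercator areal scale is sec²φ.
At 63.8°: sec²(63.8°) = 1/0.4415² = 5.130.
At 27.6°: sec²(27.6°) = 1/0.8862² = 1.273.
Ratio = 5.130/1.273 = cos²(27.6°)/cos²(63.8°) ≈ 4.03.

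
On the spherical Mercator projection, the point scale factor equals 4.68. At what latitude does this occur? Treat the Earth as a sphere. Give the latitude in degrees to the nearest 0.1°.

Mercator scale is k = sec φ = 1/cos φ.
1/cos φ = 4.68  ⇒  cos φ = 0.2137  ⇒  φ = arccos(0.2137) ≈ 77.7°.

77.7°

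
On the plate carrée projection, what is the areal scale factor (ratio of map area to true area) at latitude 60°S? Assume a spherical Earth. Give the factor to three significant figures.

Plate carrée maps x = Rλ, y = Rφ. The meridian scale is h = 1 and the parallel scale is k = 1/cos φ = sec φ.
Areal scale = h·k = 1 × sec φ; at 60°, h = 1.000, k = 2.000, so h·k = 2.000.

2.00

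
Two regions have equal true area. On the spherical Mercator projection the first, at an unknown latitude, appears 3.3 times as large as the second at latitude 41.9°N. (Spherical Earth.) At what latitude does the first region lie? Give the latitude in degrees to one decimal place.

65.8°

On Mercator, (apparent₁)/(apparent₂) = sec²φ₁ / sec²φ₂ when true areas are equal.
cos²φ₂ / cos²φ₁ = 3.3  ⇒  cos φ₁ = cos 41.9° / √3.3 = 0.7443/1.817 = 0.4097.
φ₁ = arccos(0.4097) ≈ 65.8°.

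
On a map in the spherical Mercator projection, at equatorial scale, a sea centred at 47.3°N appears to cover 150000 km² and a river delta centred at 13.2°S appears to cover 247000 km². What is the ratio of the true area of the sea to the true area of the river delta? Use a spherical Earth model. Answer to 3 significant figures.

0.295

Mercator's areal exaggeration is sec²φ; hence true area = (apparent area) · cos²φ.
True area of sea: 150000 × cos²(47.3°) = 150000 × 0.4599 = 68990 km².
True area of river delta: 247000 × cos²(13.2°) = 247000 × 0.9479 = 234100 km².
Ratio = 68990 / 234100 ≈ 0.295.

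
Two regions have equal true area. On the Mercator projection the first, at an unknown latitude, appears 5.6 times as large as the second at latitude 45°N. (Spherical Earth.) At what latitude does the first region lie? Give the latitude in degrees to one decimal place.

72.6°

For equal true areas on Mercator, apparent areas scale as sec²φ, so the ratio is cos²φ₂ / cos²φ₁.
cos²φ₂ / cos²φ₁ = 5.6  ⇒  cos φ₁ = cos 45° / √5.6 = 0.7071/2.366 = 0.2988.
φ₁ = arccos(0.2988) ≈ 72.6°.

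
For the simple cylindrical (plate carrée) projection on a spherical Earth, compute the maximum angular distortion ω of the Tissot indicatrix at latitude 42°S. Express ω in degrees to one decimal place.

16.9°

In the plate carrée (x = Rλ, y = Rφ), meridians are true-scale (h = 1) and parallels are stretched by k = sec φ.
At 42°: h = 1.000, k = 1.346; principal scales a = 1.346, b = 1.000.
sin(ω/2) = (a − b)/(a + b) = 0.3456/2.346 = 0.1474, so ω = 2 arcsin(0.1474) ≈ 16.9°.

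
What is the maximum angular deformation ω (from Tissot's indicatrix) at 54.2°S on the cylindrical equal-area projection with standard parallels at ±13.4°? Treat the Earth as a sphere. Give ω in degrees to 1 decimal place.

55.9°

For cylindrical equal-area with standard parallel φ₀, h = cos φ / cos φ₀ and k = cos φ₀ / cos φ, so h·k = 1.
At 54.2°: h = 0.6013, k = 1.663; principal scales a = 1.663, b = 0.6013.
sin(ω/2) = (a − b)/(a + b) = 1.062/2.264 = 0.4689, so ω = 2 arcsin(0.4689) ≈ 55.9°.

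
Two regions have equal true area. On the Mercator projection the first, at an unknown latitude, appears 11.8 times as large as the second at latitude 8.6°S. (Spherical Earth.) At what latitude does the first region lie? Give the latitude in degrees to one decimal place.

On Mercator, (apparent₁)/(apparent₂) = sec²φ₁ / sec²φ₂ when true areas are equal.
cos²φ₂ / cos²φ₁ = 11.8  ⇒  cos φ₁ = cos 8.6° / √11.8 = 0.9888/3.435 = 0.2878.
φ₁ = arccos(0.2878) ≈ 73.3°.

73.3°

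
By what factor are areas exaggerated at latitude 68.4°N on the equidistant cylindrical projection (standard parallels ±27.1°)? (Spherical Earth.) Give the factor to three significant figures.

In the equirectangular projection with standard parallel φ₀ = 27.1° (x = Rλ cos φ₀, y = Rφ), meridians are true-scale (h = 1) and the parallel scale is k = cos φ₀ / cos φ.
Areal scale = h·k = 1 × cos φ₀ / cos φ; at 68.4°, h = 1.000, k = 2.418, so h·k = 2.418.

2.42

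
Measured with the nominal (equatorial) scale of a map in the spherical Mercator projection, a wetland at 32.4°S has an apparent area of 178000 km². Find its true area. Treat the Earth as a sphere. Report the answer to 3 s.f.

For Mercator, h = k = sec φ (a conformal cylindrical projection has a single point scale, 1/cos φ).
Areal scale = k² = sec²φ = 1/cos²(32.4°) = 1/0.8443² = 1.403.
True area = apparent / (areal scale) = 178000 / 1.403 ≈ 127000 km².

127000 km²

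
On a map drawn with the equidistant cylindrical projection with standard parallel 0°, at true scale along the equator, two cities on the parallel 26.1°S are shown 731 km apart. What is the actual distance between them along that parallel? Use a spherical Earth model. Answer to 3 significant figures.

Plate carrée maps x = Rλ, y = Rφ. The meridian scale is h = 1 and the parallel scale is k = 1/cos φ = sec φ.
Along the parallel at 26.1°, map distances are exaggerated by k = sec 26.1° = 1.114.
True distance = 731 / 1.114 = 731 × cos 26.1° ≈ 656 km.

656 km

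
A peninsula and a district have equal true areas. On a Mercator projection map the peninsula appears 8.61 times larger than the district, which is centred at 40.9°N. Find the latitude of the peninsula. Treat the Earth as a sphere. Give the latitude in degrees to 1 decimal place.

Mercator areal scale is sec²φ, so apparent-area ratio = sec²φ₁ / sec²φ₂ = cos²φ₂ / cos²φ₁.
cos²φ₂ / cos²φ₁ = 8.61  ⇒  cos φ₁ = cos 40.9° / √8.61 = 0.7559/2.934 = 0.2576.
φ₁ = arccos(0.2576) ≈ 75.1°.

75.1°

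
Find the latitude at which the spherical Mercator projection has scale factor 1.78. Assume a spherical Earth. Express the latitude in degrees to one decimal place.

Mercator scale is k = sec φ = 1/cos φ.
1/cos φ = 1.78  ⇒  cos φ = 0.5618  ⇒  φ = arccos(0.5618) ≈ 55.8°.

55.8°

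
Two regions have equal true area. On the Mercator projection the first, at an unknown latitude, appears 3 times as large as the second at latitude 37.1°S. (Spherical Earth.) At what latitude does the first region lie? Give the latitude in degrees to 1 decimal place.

62.6°

Mercator areal scale is sec²φ, so apparent-area ratio = sec²φ₁ / sec²φ₂ = cos²φ₂ / cos²φ₁.
cos²φ₂ / cos²φ₁ = 3  ⇒  cos φ₁ = cos 37.1° / √3 = 0.7976/1.732 = 0.4605.
φ₁ = arccos(0.4605) ≈ 62.6°.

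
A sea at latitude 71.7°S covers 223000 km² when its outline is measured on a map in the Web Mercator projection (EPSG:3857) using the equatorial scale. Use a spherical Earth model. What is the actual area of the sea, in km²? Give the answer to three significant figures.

Mercator is conformal, so the point scale is isotropic: h = k = sec φ = 1/cos φ.
Areal scale = k² = sec²φ = 1/cos²(71.7°) = 1/0.3140² = 10.14.
True area = apparent / (areal scale) = 223000 / 10.14 ≈ 22000 km².

22000 km²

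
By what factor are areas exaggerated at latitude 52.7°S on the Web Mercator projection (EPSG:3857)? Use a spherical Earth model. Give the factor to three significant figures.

2.72

The Mercator projection is conformal; its linear scale factor is the same in every direction and equals sec φ = 1/cos φ.
Areal scale = k² = sec²φ = 1/cos²(52.7°) = 1/0.6060² = 2.723.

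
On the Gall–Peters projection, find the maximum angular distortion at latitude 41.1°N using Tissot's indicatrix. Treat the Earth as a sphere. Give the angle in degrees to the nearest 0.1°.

Gall–Peters is a cylindrical equal-area projection with standard parallels at ±45°. For cylindrical equal-area with standard parallel φ₀, h = cos φ / cos φ₀ and k = cos φ₀ / cos φ, so h·k = 1.
At 41.1°: h = 1.066, k = 0.9384; principal scales a = 1.066, b = 0.9384.
sin(ω/2) = (a − b)/(a + b) = 0.1273/2.004 = 0.06355, so ω = 2 arcsin(0.06355) ≈ 7.3°.

7.3°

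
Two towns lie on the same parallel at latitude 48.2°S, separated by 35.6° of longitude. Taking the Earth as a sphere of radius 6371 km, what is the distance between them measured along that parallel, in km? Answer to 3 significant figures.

Arc length along a parallel = R cos φ · Δλ (with Δλ in radians).
= 6371 × cos 48.2° × (35.6° × π/180) = 6371 × 0.6665 × 0.6213 ≈ 2640 km.

2640 km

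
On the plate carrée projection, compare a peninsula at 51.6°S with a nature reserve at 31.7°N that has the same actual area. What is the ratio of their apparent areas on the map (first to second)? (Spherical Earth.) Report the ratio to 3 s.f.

Plate carrée maps x = Rλ, y = Rφ. The meridian scale is h = 1 and the parallel scale is k = 1/cos φ = sec φ.
Areal scale at 51.6°: h·k = 1.000 × 1.610 = 1.610.
Areal scale at 31.7°: h·k = 1.000 × 1.175 = 1.175.
Ratio = 1.610/1.175 ≈ 1.37.

1.37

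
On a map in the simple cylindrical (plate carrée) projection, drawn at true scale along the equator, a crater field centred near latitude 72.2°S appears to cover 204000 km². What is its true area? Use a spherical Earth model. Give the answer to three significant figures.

For the equirectangular projection with φ₀ = 0 (plate carrée), h = 1 along meridians and k = sec φ along parallels.
Areal scale = h·k = 1 × sec φ; at 72.2°, h = 1.000, k = 3.271, so h·k = 3.271.
True area = apparent / (areal scale) = 204000 / 3.271 ≈ 62400 km².

62400 km²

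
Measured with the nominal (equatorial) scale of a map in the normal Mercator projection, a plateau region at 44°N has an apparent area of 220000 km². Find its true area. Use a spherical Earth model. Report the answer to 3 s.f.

114000 km²

The Mercator projection is conformal; its linear scale factor is the same in every direction and equals sec φ = 1/cos φ.
Areal scale = k² = sec²φ = 1/cos²(44°) = 1/0.7193² = 1.933.
True area = apparent / (areal scale) = 220000 / 1.933 ≈ 114000 km².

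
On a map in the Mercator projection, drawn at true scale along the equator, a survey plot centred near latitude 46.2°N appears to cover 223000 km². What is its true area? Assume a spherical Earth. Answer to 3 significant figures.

Mercator is conformal, so the point scale is isotropic: h = k = sec φ = 1/cos φ.
Areal scale = k² = sec²φ = 1/cos²(46.2°) = 1/0.6921² = 2.087.
True area = apparent / (areal scale) = 223000 / 2.087 ≈ 107000 km².

107000 km²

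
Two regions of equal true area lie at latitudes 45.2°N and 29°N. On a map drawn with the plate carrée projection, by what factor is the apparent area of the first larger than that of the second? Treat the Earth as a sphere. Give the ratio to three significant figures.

1.24

For the equirectangular projection with φ₀ = 0 (plate carrée), h = 1 along meridians and k = sec φ along parallels.
Areal scale at 45.2°: h·k = 1.000 × 1.419 = 1.419.
Areal scale at 29°: h·k = 1.000 × 1.143 = 1.143.
Ratio = 1.419/1.143 ≈ 1.24.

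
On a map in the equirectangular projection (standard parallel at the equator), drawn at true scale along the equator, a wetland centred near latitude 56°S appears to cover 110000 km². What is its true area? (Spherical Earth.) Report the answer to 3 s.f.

61500 km²

In the plate carrée (x = Rλ, y = Rφ), meridians are true-scale (h = 1) and parallels are stretched by k = sec φ.
Areal scale = h·k = 1 × sec φ; at 56°, h = 1.000, k = 1.788, so h·k = 1.788.
True area = apparent / (areal scale) = 110000 / 1.788 ≈ 61500 km².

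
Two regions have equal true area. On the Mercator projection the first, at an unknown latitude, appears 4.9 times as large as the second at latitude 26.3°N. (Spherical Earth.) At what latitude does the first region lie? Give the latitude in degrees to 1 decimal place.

On Mercator, (apparent₁)/(apparent₂) = sec²φ₁ / sec²φ₂ when true areas are equal.
cos²φ₂ / cos²φ₁ = 4.9  ⇒  cos φ₁ = cos 26.3° / √4.9 = 0.8965/2.214 = 0.4050.
φ₁ = arccos(0.4050) ≈ 66.1°.

66.1°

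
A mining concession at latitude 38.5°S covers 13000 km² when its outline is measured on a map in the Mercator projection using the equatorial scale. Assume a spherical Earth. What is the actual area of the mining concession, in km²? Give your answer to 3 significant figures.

7960 km²

The Mercator projection is conformal; its linear scale factor is the same in every direction and equals sec φ = 1/cos φ.
Areal scale = k² = sec²φ = 1/cos²(38.5°) = 1/0.7826² = 1.633.
True area = apparent / (areal scale) = 13000 / 1.633 ≈ 7960 km².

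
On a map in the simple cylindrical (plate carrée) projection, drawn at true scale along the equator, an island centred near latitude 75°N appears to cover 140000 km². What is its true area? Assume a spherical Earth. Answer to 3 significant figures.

36200 km²

For the equirectangular projection with φ₀ = 0 (plate carrée), h = 1 along meridians and k = sec φ along parallels.
Areal scale = h·k = 1 × sec φ; at 75°, h = 1.000, k = 3.864, so h·k = 3.864.
True area = apparent / (areal scale) = 140000 / 3.864 ≈ 36200 km².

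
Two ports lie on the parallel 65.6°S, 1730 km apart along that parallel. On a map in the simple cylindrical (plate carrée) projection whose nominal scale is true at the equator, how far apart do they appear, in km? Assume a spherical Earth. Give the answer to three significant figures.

Plate carrée maps x = Rλ, y = Rφ. The meridian scale is h = 1 and the parallel scale is k = 1/cos φ = sec φ.
Along the parallel, k = sec 65.6° = 1/0.4131 = 2.421.
Map distance = 1730 × 2.421 ≈ 4190 km.

4190 km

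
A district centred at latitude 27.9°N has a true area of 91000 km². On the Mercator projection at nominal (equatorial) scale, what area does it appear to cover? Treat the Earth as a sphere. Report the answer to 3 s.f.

117000 km²

Mercator is conformal, so the point scale is isotropic: h = k = sec φ = 1/cos φ.
Areal scale = k² = sec²φ = 1/cos²(27.9°) = 1/0.8838² = 1.280.
Apparent area = 91000 × 1.280 ≈ 117000 km².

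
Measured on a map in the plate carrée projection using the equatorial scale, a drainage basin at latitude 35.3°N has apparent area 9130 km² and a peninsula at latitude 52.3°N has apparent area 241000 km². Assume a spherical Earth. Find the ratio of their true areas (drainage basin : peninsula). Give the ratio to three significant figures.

0.0506

Plate carrée has h = 1 and k = sec φ, giving areal scale sec φ; true area = (apparent area) · cos φ.
True area of drainage basin: 9130 × cos(35.3°) = 9130 × 0.8161 = 7451 km².
True area of peninsula: 241000 × cos(52.3°) = 241000 × 0.6115 = 147400 km².
Ratio = 7451 / 147400 ≈ 0.0506.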